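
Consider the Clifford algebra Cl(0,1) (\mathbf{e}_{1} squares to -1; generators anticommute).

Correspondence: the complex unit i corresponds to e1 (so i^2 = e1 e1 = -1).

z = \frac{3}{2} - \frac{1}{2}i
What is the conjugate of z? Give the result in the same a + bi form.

In blades: z = \frac{3}{2} - \frac{1}{2} e_{1}.
Conjugation here is Clifford conjugation: the scalar is fixed and the grade-1 and grade-2 blades all flip sign, giving \frac{3}{2} + \frac{1}{2} e_{1}; translating back:
Answer: \frac{3}{2} + \frac{1}{2}i


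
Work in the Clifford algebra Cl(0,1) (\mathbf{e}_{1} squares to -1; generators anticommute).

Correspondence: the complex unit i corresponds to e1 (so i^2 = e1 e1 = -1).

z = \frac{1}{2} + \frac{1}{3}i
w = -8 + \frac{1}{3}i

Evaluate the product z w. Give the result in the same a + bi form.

In blades: z = \frac{1}{2} + \frac{1}{3} e_{1}, w = -8 + \frac{1}{3} e_{1}.
Distribute z over w term by term (generator squares from the signature, products reordered to ascending indices): (\frac{1}{2})*w = -4 + \frac{1}{6} e_{1}; (\frac{1}{3} e_{1})*w = -\frac{1}{9} - \frac{8}{3} e_{1}.
Sum: -\frac{37}{9} - \frac{5}{2} e_{1}; translating back through the correspondence:
Answer: -\frac{37}{9} - \frac{5}{2}i


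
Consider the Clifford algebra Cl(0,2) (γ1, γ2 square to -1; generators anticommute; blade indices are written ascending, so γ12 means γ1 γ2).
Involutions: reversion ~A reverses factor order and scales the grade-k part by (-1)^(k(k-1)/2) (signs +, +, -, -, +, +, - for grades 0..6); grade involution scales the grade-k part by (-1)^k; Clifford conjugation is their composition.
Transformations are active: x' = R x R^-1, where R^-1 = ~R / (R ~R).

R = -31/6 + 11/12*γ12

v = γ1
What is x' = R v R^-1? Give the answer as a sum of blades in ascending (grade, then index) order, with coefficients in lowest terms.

~R = -31/6 - 11/12*γ12, and R ~R = 3965/144, so R^-1 = ~R / (3965/144).
R v = -31/6*γ1 + 11/12*γ2
Answer: 3723/3965*γ1 - 1364/3965*γ2


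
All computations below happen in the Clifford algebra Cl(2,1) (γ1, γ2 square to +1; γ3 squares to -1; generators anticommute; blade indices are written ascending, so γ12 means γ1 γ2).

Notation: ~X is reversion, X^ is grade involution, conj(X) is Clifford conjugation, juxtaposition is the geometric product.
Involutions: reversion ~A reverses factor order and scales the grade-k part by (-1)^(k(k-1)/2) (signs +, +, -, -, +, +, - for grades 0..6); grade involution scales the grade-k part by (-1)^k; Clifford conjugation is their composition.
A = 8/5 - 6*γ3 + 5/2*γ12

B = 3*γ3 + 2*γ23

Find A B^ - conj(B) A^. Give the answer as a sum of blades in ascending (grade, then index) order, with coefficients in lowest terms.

first term: -18 - 12*γ2 - 24/5*γ3 + 5*γ13 + 16/5*γ23 - 15/2*γ123
second term: 18 + 12*γ2 - 24/5*γ3 + 5*γ13 - 16/5*γ23 - 15/2*γ123
Answer: -36 - 24*γ2 + 32/5*γ23


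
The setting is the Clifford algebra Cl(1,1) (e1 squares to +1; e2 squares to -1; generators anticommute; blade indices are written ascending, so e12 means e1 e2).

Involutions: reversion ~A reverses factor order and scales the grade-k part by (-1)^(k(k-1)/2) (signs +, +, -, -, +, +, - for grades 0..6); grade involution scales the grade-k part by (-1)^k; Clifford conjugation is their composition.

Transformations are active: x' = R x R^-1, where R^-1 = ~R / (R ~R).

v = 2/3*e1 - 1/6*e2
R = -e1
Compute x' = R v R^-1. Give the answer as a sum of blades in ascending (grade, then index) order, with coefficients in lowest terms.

~R = -e1, and R ~R = 1, so R^-1 = ~R / (1).
R v = -2/3 + 1/6*e12
Answer: 2/3*e1 + 1/6*e2


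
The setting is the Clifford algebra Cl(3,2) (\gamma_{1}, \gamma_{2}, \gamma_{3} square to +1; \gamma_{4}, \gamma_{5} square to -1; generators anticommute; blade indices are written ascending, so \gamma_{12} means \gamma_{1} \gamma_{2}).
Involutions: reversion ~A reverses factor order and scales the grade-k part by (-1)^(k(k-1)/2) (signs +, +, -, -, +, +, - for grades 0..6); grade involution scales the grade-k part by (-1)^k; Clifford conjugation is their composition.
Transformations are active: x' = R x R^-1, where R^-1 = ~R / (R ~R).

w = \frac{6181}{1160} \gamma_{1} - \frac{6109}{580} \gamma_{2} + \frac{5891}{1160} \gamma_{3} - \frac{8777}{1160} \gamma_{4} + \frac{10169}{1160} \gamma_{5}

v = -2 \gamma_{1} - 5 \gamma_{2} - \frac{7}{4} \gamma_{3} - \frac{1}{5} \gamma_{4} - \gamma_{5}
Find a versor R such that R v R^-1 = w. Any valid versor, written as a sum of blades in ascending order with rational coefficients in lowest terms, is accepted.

Since q(v) = q(w) = \frac{12409}{400}, the sum R = v + w = \frac{3861}{1160} \gamma_{1} - \frac{9009}{580} \gamma_{2} + \frac{3861}{1160} \gamma_{3} - \frac{9009}{1160} \gamma_{4} + \frac{9009}{1160} \gamma_{5} does the job whenever invertible.
Answer: \frac{3861}{1160} \gamma_{1} - \frac{9009}{580} \gamma_{2} + \frac{3861}{1160} \gamma_{3} - \frac{9009}{1160} \gamma_{4} + \frac{9009}{1160} \gamma_{5}


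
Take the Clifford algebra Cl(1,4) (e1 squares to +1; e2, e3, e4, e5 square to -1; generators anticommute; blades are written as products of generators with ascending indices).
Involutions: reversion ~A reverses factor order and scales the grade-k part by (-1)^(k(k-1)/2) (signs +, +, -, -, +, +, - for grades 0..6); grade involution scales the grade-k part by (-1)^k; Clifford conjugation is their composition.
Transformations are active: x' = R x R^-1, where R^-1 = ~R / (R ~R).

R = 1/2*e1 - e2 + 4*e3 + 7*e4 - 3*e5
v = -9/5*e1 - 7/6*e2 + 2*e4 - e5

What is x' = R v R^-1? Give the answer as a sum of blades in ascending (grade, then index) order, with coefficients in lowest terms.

~R = 1/2*e1 - e2 + 4*e3 + 7*e4 - 3*e5, and R ~R = -299/4, so R^-1 = ~R / (-299/4).
R v = -286/15 - 143/60*e1 e2 + 36/5*e1 e3 + 68/5*e1 e4 - 59/10*e1 e5 + 14/3*e2 e3 + 37/6*e2 e4 - 5/2*e2 e5 + 8*e3 e4 - 4*e3 e5 - e4 e5
Answer: 709/345*e1 + 151/230*e2 + 704/345*e3 + 542/345*e4 - 61/115*e5


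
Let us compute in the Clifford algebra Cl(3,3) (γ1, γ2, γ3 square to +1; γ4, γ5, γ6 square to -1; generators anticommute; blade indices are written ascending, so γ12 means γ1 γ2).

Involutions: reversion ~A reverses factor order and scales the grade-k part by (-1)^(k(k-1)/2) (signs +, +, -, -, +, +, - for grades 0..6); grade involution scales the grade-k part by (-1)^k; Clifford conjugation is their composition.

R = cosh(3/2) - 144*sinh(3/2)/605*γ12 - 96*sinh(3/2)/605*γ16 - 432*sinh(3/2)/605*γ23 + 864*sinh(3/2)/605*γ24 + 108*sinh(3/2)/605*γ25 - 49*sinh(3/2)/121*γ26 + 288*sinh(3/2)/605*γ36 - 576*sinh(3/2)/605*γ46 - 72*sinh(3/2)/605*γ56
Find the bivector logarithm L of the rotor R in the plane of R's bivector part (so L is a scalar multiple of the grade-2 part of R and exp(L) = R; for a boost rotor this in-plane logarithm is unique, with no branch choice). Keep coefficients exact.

The scalar part of R is cosh(3/2), which determines |rapidity| via cosh; the sign lives in the bivector part, and pairing them (bivector part over sinh of the rapidity = the plane) gives the unique in-plane L = rapidity * plane.
Concretely: cosh(rapidity) = cosh(3/2) gives rapidity = ±3/2, and since rapidity/sinh(rapidity) is even the sign is immaterial: L = (rapidity/sinh(rapidity)) * <R>_2 = (3/(2*sinh(3/2))) * <R>_2.
Answer: -216/605*γ12 - 144/605*γ16 - 648/605*γ23 + 1296/605*γ24 + 162/605*γ25 - 147/242*γ26 + 432/605*γ36 - 864/605*γ46 - 108/605*γ56


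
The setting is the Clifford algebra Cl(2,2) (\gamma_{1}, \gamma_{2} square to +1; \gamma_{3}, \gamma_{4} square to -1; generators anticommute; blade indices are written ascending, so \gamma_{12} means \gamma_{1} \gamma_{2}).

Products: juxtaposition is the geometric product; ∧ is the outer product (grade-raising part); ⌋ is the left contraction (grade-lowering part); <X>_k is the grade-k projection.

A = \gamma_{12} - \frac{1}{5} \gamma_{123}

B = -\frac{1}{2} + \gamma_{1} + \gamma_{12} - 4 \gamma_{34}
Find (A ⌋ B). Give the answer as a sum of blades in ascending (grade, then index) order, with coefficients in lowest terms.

step 1: -1
Answer: -1


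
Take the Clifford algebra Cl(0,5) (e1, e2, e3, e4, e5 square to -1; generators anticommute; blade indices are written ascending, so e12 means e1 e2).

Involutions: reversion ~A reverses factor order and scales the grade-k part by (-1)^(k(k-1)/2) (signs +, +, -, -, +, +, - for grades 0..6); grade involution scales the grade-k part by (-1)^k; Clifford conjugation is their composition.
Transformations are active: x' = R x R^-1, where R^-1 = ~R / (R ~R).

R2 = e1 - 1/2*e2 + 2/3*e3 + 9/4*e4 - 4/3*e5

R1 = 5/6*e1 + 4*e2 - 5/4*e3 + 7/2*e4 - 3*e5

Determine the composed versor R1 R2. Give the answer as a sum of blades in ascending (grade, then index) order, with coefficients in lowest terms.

Distribute over the terms of R1 (each basis-blade product reordered to ascending indices, repeated generators contracted through their squares):
(5/6*e1) R2 = -5/6 - 5/12*e12 + 5/9*e13 + 15/8*e14 - 10/9*e15
(4*e2) R2 = 2 - 4*e12 + 8/3*e23 + 9*e24 - 16/3*e25
(-5/4*e3) R2 = 5/6 + 5/4*e13 - 5/8*e23 - 45/16*e34 + 5/3*e35
(7/2*e4) R2 = -63/8 - 7/2*e14 + 7/4*e24 - 7/3*e34 - 14/3*e45
(-3*e5) R2 = -4 + 3*e15 - 3/2*e25 + 2*e35 + 27/4*e45
Summing the partial products and collecting blades:
Answer: -79/8 - 53/12*e12 + 65/36*e13 - 13/8*e14 + 17/9*e15 + 49/24*e23 + 43/4*e24 - 41/6*e25 - 247/48*e34 + 11/3*e35 + 25/12*e45


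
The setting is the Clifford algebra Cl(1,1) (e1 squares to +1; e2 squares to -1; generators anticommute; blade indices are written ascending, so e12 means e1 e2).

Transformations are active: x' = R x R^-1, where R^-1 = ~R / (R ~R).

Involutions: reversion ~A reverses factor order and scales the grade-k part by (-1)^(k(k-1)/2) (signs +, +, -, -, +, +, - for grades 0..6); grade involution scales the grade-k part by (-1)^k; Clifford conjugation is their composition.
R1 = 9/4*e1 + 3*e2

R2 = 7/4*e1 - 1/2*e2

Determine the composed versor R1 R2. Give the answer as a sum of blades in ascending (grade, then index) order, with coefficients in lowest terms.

Distribute over the terms of R1 (each basis-blade product reordered to ascending indices, repeated generators contracted through their squares):
(9/4*e1) R2 = 63/16 - 9/8*e12
(3*e2) R2 = 3/2 - 21/4*e12
Summing the partial products and collecting blades:
Answer: 87/16 - 51/8*e12


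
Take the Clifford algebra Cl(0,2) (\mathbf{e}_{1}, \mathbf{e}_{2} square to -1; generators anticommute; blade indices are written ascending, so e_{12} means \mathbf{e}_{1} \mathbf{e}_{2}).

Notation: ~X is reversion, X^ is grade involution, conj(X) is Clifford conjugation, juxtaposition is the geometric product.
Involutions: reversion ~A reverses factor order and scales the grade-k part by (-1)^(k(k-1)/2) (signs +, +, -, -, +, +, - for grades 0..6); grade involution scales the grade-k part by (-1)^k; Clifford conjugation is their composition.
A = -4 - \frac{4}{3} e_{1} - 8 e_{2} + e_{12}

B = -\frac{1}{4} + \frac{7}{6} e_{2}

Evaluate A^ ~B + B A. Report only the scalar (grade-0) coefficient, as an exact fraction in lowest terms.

first term: -\frac{25}{3} - \frac{3}{2} e_{1} - \frac{20}{3} e_{2} + \frac{47}{36} e_{12}
second term: \frac{31}{3} + \frac{3}{2} e_{1} - \frac{8}{3} e_{2} + \frac{47}{36} e_{12}
Answer: 2


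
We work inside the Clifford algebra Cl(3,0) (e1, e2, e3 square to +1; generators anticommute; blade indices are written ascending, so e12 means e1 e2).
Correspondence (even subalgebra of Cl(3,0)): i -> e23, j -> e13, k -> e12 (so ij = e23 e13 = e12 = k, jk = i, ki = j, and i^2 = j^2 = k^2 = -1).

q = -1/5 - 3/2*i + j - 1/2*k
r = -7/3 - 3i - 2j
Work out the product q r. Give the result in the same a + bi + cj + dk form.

In blades: q = -1/5 - 1/2*e12 + e13 - 3/2*e23, r = -7/3 - 2*e13 - 3*e23.
Distribute q over r term by term (generator squares from the signature, products reordered to ascending indices): (-1/5)*r = 7/15 + 2/5*e13 + 3/5*e23; (-1/2*e12)*r = 7/6*e12 + 3/2*e13 - e23; (e13)*r = 2 + 3*e12 - 7/3*e13; (-3/2*e23)*r = -9/2 + 3*e12 + 7/2*e23.
Sum: -61/30 + 43/6*e12 - 13/30*e13 + 31/10*e23; translating back through the correspondence:
Answer: -61/30 + 31/10*i - 13/30*j + 43/6*k


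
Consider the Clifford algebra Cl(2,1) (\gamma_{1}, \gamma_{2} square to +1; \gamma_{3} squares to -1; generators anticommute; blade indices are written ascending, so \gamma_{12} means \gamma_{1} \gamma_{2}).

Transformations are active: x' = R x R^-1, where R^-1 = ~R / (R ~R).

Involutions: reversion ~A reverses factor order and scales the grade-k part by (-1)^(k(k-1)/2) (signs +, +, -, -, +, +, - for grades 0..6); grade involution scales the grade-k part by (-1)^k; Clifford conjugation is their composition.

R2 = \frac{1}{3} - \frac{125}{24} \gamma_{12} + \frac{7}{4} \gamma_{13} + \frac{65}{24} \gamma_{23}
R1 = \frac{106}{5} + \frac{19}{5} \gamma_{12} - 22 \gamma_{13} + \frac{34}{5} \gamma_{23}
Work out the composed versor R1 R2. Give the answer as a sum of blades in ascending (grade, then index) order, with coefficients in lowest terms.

Distribute over the terms of R1 (each basis-blade product reordered to ascending indices, repeated generators contracted through their squares):
(\frac{106}{5}) R2 = \frac{106}{15} - \frac{1325}{12} \gamma_{12} + \frac{371}{10} \gamma_{13} + \frac{689}{12} \gamma_{23}
(\frac{19}{5} \gamma_{12}) R2 = \frac{475}{24} + \frac{19}{15} \gamma_{12} + \frac{247}{24} \gamma_{13} - \frac{133}{20} \gamma_{23}
(-22 \gamma_{13}) R2 = -\frac{77}{2} - \frac{715}{12} \gamma_{12} - \frac{22}{3} \gamma_{13} + \frac{1375}{12} \gamma_{23}
(\frac{34}{5} \gamma_{23}) R2 = \frac{221}{12} - \frac{119}{10} \gamma_{12} + \frac{425}{12} \gamma_{13} + \frac{34}{15} \gamma_{23}
Summing the partial products and collecting blades:
Answer: \frac{271}{40} - \frac{5419}{30} \gamma_{12} + \frac{3019}{40} \gamma_{13} + \frac{10057}{60} \gamma_{23}


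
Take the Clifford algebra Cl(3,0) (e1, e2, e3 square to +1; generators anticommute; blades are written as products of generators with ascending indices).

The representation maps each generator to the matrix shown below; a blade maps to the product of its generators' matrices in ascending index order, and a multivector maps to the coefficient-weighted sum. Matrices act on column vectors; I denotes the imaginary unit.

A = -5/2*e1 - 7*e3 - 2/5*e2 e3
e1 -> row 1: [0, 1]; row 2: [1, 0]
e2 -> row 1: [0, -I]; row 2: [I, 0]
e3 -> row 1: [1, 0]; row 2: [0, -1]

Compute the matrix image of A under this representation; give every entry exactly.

Bivector images (products of the table entries): rho(e2 e3) = rho(e2)rho(e3) = row 1: [0, I]; row 2: [I, 0].
M = (-5/2)*rho(e1) + (-7)*rho(e3) + (-2/5)*rho(e2 e3), summed entrywise:
Answer: row 1: [-7, -5/2 - 2*I/5]; row 2: [-5/2 - 2*I/5, 7]


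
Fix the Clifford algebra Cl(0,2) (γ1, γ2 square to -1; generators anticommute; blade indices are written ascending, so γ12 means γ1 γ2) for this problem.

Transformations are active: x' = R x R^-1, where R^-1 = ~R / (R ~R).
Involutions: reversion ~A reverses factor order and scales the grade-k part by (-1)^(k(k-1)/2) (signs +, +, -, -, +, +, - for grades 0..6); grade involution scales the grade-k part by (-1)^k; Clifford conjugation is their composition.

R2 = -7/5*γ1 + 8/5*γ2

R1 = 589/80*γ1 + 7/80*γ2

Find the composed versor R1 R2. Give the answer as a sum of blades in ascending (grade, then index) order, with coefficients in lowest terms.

Distribute over the terms of R1 (each basis-blade product reordered to ascending indices, repeated generators contracted through their squares):
(589/80*γ1) R2 = 4123/400 + 589/50*γ12
(7/80*γ2) R2 = -7/50 + 49/400*γ12
Summing the partial products and collecting blades:
Answer: 4067/400 + 4761/400*γ12


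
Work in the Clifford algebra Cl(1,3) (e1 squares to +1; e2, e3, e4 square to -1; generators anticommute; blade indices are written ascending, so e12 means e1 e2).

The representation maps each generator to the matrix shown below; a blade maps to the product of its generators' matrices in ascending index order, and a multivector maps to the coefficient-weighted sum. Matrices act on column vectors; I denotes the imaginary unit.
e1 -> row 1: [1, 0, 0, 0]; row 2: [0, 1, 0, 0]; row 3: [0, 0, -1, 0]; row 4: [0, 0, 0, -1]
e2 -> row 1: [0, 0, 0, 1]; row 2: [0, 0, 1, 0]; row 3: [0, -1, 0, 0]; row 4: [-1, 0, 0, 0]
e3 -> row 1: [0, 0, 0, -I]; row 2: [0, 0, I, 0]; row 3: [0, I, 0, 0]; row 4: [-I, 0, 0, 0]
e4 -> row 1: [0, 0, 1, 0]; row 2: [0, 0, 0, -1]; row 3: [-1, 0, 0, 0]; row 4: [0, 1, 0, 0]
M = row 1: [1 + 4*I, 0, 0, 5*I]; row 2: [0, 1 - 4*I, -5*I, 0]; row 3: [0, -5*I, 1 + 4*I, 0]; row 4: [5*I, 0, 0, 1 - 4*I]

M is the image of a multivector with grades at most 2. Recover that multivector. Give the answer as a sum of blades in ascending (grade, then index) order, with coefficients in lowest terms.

Method: the blade images are trace-orthogonal — tr(rho(e_A) rho(e_B)^-1) = 4 if A = B and 0 otherwise — and rho(e_A)^-1 = (e_A)^2 * rho(e_A) with (e_A)^2 = +1 or -1, so the coefficient of e_A in the preimage is (e_A)^2 * tr(M rho(e_A))/4.
Nonzero projections over blades of grade <= 2: 1: (1)^2 = +1, tr(M 1) = 4, coefficient 1; e3: (e3)^2 = -1, tr(M rho(e3)) = 20, coefficient -5; e23: (e23)^2 = -1, tr(M rho(e23)) = 16, coefficient -4. Every other blade of grade <= 2 projects to 0.
Answer: 1 - 5*e3 - 4*e23


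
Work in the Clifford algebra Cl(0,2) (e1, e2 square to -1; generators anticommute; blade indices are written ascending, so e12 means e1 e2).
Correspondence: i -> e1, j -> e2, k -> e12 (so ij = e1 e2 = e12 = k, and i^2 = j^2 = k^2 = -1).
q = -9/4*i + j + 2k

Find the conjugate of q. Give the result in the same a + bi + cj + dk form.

In blades: q = -9/4*e1 + e2 + 2*e12.
Conjugation here is Clifford conjugation: the scalar is fixed and the grade-1 and grade-2 blades all flip sign, giving 9/4*e1 - e2 - 2*e12; translating back:
Answer: 9/4*i - j - 2k


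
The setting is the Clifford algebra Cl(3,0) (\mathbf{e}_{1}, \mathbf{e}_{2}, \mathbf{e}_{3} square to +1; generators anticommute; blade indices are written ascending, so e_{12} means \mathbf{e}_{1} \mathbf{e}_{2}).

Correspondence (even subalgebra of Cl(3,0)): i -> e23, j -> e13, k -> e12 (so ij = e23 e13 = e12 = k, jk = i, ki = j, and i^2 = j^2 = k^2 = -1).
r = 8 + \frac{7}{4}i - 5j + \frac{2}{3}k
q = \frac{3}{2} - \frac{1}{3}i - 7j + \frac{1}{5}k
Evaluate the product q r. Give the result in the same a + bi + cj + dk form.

In blades: q = \frac{3}{2} + \frac{1}{5} e_{12} - 7 e_{13} - \frac{1}{3} e_{23}, r = 8 + \frac{2}{3} e_{12} - 5 e_{13} + \frac{7}{4} e_{23}.
Distribute q over r term by term (generator squares from the signature, products reordered to ascending indices): (\frac{3}{2})*r = 12 + e_{12} - \frac{15}{2} e_{13} + \frac{21}{8} e_{23}; (\frac{1}{5} e_{12})*r = -\frac{2}{15} + \frac{8}{5} e_{12} + \frac{7}{20} e_{13} + e_{23}; (-7 e_{13})*r = -35 + \frac{49}{4} e_{12} - 56 e_{13} - \frac{14}{3} e_{23}; (-\frac{1}{3} e_{23})*r = \frac{7}{12} + \frac{5}{3} e_{12} + \frac{2}{9} e_{13} - \frac{8}{3} e_{23}.
Sum: -\frac{451}{20} + \frac{991}{60} e_{12} - \frac{11327}{180} e_{13} - \frac{89}{24} e_{23}; translating back through the correspondence:
Answer: -\frac{451}{20} - \frac{89}{24}i - \frac{11327}{180}j + \frac{991}{60}k


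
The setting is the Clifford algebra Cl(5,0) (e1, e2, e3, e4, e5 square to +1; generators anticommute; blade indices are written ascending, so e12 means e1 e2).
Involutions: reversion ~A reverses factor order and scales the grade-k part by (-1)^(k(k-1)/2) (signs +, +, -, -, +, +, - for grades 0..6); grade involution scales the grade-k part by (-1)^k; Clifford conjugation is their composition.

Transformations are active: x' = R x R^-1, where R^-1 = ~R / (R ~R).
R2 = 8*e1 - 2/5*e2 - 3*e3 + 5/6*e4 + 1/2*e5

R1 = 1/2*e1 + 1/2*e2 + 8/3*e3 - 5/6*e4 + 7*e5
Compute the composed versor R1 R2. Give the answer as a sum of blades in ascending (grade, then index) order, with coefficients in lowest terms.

Distribute over the terms of R1 (each basis-blade product reordered to ascending indices, repeated generators contracted through their squares):
(1/2*e1) R2 = 4 - 1/5*e12 - 3/2*e13 + 5/12*e14 + 1/4*e15
(1/2*e2) R2 = -1/5 - 4*e12 - 3/2*e23 + 5/12*e24 + 1/4*e25
(8/3*e3) R2 = -8 - 64/3*e13 + 16/15*e23 + 20/9*e34 + 4/3*e35
(-5/6*e4) R2 = -25/36 + 20/3*e14 - 1/3*e24 - 5/2*e34 - 5/12*e45
(7*e5) R2 = 7/2 - 56*e15 + 14/5*e25 + 21*e35 - 35/6*e45
Summing the partial products and collecting blades:
Answer: -251/180 - 21/5*e12 - 137/6*e13 + 85/12*e14 - 223/4*e15 - 13/30*e23 + 1/12*e24 + 61/20*e25 - 5/18*e34 + 67/3*e35 - 25/4*e45


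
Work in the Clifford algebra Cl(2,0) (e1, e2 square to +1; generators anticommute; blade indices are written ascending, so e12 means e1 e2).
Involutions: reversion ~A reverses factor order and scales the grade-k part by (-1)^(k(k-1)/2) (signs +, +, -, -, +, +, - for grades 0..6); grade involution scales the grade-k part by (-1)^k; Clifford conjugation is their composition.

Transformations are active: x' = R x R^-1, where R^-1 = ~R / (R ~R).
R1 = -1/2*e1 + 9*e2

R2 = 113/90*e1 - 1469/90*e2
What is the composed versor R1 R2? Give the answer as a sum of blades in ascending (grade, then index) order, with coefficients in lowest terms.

Distribute over the terms of R1 (each basis-blade product reordered to ascending indices, repeated generators contracted through their squares):
(-1/2*e1) R2 = -113/180 + 1469/180*e12
(9*e2) R2 = -1469/10 - 113/10*e12
Summing the partial products and collecting blades:
Answer: -5311/36 - 113/36*e12


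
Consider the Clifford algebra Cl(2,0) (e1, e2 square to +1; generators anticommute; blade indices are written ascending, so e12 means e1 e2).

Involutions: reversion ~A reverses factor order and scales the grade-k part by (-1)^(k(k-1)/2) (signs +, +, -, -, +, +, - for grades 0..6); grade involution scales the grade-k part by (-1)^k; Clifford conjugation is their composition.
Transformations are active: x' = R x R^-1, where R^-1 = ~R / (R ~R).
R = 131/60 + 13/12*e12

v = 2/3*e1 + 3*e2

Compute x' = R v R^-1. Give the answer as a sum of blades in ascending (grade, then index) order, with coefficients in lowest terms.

~R = 131/60 - 13/12*e12, and R ~R = 10693/1800, so R^-1 = ~R / (10693/1800).
R v = 847/180*e1 + 1049/180*e2
Answer: 29857/10693*e1 + 41182/32079*e2


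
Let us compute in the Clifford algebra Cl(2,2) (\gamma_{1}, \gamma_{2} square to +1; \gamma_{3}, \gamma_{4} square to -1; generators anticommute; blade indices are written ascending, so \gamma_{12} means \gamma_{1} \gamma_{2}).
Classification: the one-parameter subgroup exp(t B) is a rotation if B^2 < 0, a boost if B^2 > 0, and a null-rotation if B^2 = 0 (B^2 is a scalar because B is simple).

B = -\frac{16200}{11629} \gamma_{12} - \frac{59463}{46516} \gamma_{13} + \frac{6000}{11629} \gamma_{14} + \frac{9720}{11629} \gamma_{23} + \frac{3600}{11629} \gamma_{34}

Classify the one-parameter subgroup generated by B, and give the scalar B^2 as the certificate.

B^2 term by term: the squares give (-\frac{16200}{11629})^2*(\gamma_{12})^2 + (-\frac{59463}{46516})^2*(\gamma_{13})^2 + (\frac{6000}{11629})^2*(\gamma_{14})^2 + (\frac{9720}{11629})^2*(\gamma_{23})^2 + (\frac{3600}{11629})^2*(\gamma_{34})^2 = \frac{262440000}{135233641}*(-1) + \frac{3535848369}{2163738256}*(+1) + \frac{36000000}{135233641}*(+1) + \frac{94478400}{135233641}*(+1) + \frac{12960000}{135233641}*(-1) = \frac{9}{16} (each basis 2-blade squares to minus the product of its generators' squares); cross terms between blades sharing an index anticommute and cancel; the commuting (index-disjoint) pairs give grade-4 terms 2*c*c'*(blade product), which cancel blade by blade — \gamma_{1234}: -\frac{116640000}{135233641} + \frac{116640000}{135233641} = 0 — confirming B is simple. So B^2 = \frac{9}{16}.
Answer: boost, certificate B^2 = \frac{9}{16}. Note: conjugating B changes its blade decomposition but never the scalar B^2 = \frac{9}{16}, whose sign settles the classification.


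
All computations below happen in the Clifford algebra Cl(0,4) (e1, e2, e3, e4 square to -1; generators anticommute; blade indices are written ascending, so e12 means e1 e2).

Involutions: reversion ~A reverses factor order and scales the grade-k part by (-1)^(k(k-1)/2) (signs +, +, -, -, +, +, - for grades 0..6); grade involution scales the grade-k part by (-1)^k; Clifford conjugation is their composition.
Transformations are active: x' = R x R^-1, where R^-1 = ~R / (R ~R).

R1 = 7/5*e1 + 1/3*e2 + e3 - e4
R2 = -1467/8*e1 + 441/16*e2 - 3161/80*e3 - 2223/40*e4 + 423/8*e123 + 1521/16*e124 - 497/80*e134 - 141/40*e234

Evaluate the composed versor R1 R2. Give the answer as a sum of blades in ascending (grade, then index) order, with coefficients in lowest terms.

Distribute over the terms of R1 (each basis-blade product reordered to ascending indices, repeated generators contracted through their squares):
(7/5*e1) R2 = 10269/40 + 3087/80*e12 - 22127/400*e13 - 15561/200*e14 - 2961/40*e23 - 10647/80*e24 + 3479/400*e34 - 987/200*e1234
(1/3*e2) R2 = -147/16 + 489/8*e12 + 141/8*e13 + 507/16*e14 - 3161/240*e23 - 741/40*e24 + 47/40*e34 + 497/240*e1234
(e3) R2 = 3161/80 - 423/8*e12 + 1467/8*e13 - 497/80*e14 - 441/16*e23 - 141/40*e24 - 2223/40*e34 + 1521/16*e1234
(-e4) R2 = -2223/40 + 1521/16*e12 - 497/80*e13 - 1467/8*e14 - 141/40*e23 + 441/16*e24 - 3161/80*e34 + 423/8*e1234
Summing the partial products and collecting blades:
Answer: 9259/40 + 1419/10*e12 + 13947/100*e13 - 47141/200*e14 - 7097/60*e23 - 5103/40*e24 - 17043/200*e34 + 21761/150*e1234


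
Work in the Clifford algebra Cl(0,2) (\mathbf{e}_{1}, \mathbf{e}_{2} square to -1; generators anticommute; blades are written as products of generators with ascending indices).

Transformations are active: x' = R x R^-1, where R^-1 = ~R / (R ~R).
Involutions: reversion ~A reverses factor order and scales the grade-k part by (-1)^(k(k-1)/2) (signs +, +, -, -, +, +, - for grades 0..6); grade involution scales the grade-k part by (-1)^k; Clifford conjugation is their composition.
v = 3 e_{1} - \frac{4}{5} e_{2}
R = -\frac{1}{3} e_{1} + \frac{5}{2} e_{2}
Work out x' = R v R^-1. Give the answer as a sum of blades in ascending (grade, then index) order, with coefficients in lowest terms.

~R = -\frac{1}{3} e_{1} + \frac{5}{2} e_{2}, and R ~R = -\frac{229}{36}, so R^-1 = ~R / (-\frac{229}{36}).
R v = 3 - \frac{217}{30} e_{1} e_{2}
Answer: -\frac{615}{229} e_{1} - \frac{1784}{1145} e_{2}


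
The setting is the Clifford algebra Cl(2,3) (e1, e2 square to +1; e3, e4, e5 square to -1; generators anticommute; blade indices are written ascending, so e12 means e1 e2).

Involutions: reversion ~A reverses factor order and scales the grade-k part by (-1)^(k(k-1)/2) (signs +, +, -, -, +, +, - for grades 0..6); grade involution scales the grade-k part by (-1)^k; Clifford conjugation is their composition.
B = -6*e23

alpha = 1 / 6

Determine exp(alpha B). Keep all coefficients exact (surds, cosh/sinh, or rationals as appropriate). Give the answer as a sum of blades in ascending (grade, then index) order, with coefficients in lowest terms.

B^2 = (-6)^2*(e23)^2 = 36*(+1) = 36 (a basis 2-blade squares to minus the product of its generators' squares).
B^2 = 36 — the positive square puts this in the hyperbolic regime; l = 6, alpha*l = 1, so exp(alpha B) = cosh(1) + (sinh(1)/6)*B = cosh(1) + (sinh(1)/6)*B.
Answer: cosh(1) - sinh(1)*e23


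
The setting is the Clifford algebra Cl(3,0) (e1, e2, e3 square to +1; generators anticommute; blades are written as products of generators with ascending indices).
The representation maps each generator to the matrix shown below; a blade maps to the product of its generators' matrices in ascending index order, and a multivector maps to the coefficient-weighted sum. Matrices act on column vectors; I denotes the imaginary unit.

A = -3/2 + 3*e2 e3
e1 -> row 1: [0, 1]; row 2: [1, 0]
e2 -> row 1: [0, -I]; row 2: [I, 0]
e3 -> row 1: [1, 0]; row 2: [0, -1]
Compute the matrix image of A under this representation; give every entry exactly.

Bivector images (products of the table entries): rho(e2 e3) = rho(e2)rho(e3) = row 1: [0, I]; row 2: [I, 0].
M = (-3/2)*1 + (3)*rho(e2 e3), summed entrywise (1 is the identity matrix):
Answer: row 1: [-3/2, 3*I]; row 2: [3*I, -3/2]


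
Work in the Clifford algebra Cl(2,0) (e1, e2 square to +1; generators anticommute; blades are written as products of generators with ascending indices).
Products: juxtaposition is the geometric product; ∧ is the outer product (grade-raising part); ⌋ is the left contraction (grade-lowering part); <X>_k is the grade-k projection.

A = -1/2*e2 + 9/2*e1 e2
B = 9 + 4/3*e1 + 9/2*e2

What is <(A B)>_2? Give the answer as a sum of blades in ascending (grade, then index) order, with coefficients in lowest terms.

step 1: -9/4 + 81/4*e1 - 21/2*e2 + 247/6*e1 e2
step 2: 247/6*e1 e2
Answer: 247/6*e1 e2


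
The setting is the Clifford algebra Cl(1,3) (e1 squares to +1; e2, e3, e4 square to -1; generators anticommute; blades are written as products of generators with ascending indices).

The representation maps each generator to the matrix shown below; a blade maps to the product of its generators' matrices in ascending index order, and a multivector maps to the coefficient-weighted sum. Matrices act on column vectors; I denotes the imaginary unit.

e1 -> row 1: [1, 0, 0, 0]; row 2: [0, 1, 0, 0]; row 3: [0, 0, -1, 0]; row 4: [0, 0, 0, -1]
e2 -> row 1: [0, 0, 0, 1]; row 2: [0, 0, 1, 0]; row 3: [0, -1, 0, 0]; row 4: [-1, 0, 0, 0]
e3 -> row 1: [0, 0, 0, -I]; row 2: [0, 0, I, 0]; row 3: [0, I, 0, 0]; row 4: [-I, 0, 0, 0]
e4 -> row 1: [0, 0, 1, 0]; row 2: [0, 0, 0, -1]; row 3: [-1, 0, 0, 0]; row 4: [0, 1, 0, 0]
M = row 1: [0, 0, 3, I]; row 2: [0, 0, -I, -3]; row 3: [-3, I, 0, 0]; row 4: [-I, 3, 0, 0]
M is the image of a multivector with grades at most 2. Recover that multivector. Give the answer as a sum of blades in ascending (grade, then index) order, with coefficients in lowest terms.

Method: the blade images are trace-orthogonal — tr(rho(e_A) rho(e_B)^-1) = 4 if A = B and 0 otherwise — and rho(e_A)^-1 = (e_A)^2 * rho(e_A) with (e_A)^2 = +1 or -1, so the coefficient of e_A in the preimage is (e_A)^2 * tr(M rho(e_A))/4.
Nonzero projections over blades of grade <= 2: e4: (e4)^2 = -1, tr(M rho(e4)) = -12, coefficient 3; e1 e3: (e1 e3)^2 = +1, tr(M rho(e1 e3)) = -4, coefficient -1. Every other blade of grade <= 2 projects to 0.
Answer: 3*e4 - e1 e3


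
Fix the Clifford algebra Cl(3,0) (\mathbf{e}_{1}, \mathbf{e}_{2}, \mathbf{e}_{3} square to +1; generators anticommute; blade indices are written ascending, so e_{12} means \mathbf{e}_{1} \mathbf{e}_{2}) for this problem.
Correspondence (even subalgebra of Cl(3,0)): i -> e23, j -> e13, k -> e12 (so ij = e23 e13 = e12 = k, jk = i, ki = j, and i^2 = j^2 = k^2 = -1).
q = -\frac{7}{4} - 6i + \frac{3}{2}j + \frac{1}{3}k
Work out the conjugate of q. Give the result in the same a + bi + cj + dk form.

In blades: q = -\frac{7}{4} + \frac{1}{3} e_{12} + \frac{3}{2} e_{13} - 6 e_{23}.
Quaternion conjugation is reversion on the even subalgebra: the scalar is fixed and every grade-2 blade flips sign, giving -\frac{7}{4} - \frac{1}{3} e_{12} - \frac{3}{2} e_{13} + 6 e_{23}; translating back:
Answer: -\frac{7}{4} + 6i - \frac{3}{2}j - \frac{1}{3}k


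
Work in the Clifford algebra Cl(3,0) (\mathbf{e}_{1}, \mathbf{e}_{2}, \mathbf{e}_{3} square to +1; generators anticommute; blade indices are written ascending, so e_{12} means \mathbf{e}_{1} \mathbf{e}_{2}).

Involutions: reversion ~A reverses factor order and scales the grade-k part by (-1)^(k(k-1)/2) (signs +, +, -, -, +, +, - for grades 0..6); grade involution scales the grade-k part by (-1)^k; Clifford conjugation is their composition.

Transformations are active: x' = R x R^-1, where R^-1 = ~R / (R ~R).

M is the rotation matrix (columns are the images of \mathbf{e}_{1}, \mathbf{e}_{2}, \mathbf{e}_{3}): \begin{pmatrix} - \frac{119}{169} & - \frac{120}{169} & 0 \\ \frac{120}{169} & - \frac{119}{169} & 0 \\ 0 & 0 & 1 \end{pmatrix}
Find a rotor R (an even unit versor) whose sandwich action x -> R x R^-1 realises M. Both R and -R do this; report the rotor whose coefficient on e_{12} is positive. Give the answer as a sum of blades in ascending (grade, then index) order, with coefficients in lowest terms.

Method: write R = a + b12*e_{12} + b13*e_{13} + b23*e_{23} with a^2 + b12^2 + b13^2 + b23^2 = 1 (so R^-1 = ~R). Expanding the columns R e_j ~R gives tr M = 4a^2 - 1 and, from the antisymmetric part, M21 - M12 = -4a*b12, M13 - M31 = 4a*b13, M32 - M23 = -4a*b23.
Here tr M = -\frac{69}{169}, so a^2 = (1 + tr M)/4 = \frac{25}{169} and a = ±\frac{5}{13}. Taking a = \frac{5}{13}: M21 - M12 = \frac{240}{169}, M13 - M31 = 0, M32 - M23 = 0, giving b12 = -\frac{12}{13}, b13 = 0, b23 = 0, i.e. R = \frac{5}{13} - \frac{12}{13} e_{12}.
Its e_{12} coefficient is negative, so report the other preimage -R.
Answer: -\frac{5}{13} + \frac{12}{13} e_{12}. Why the constraint matters: R and -R act identically through the sandwich — M has trace -\frac{69}{169} either way — so only the sign condition on e_{12} picks one of the two preimages.


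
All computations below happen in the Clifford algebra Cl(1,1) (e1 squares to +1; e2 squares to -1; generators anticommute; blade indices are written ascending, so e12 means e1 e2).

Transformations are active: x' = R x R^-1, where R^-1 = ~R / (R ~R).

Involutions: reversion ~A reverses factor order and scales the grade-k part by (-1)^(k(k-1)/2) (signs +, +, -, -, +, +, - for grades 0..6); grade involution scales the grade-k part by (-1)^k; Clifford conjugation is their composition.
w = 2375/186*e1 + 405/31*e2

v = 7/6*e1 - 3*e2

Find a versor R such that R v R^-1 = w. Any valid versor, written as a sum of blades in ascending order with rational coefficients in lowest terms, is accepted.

Key observation: q(v) = q(w) = -275/36 (sandwiches preserve the norm), so R = v + w = 432/31*e1 + 312/31*e2 works whenever it is invertible — the component of v along it is kept and (v - w)/2 reverses, sending v to w.
Answer: 432/31*e1 + 312/31*e2


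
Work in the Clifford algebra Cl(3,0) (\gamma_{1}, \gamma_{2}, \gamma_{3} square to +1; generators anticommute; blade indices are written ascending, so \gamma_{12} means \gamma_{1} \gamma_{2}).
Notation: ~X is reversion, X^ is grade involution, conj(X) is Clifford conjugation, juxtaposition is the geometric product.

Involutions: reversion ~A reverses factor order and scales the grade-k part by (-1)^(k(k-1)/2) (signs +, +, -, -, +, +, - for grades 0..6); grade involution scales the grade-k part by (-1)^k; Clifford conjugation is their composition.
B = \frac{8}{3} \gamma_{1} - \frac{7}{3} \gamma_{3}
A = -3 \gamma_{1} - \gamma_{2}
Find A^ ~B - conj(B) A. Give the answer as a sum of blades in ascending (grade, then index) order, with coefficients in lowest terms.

first term: 8 - \frac{8}{3} \gamma_{12} - 7 \gamma_{13} - \frac{7}{3} \gamma_{23}
second term: 8 + \frac{8}{3} \gamma_{12} + 7 \gamma_{13} + \frac{7}{3} \gamma_{23}
Answer: -\frac{16}{3} \gamma_{12} - 14 \gamma_{13} - \frac{14}{3} \gamma_{23}


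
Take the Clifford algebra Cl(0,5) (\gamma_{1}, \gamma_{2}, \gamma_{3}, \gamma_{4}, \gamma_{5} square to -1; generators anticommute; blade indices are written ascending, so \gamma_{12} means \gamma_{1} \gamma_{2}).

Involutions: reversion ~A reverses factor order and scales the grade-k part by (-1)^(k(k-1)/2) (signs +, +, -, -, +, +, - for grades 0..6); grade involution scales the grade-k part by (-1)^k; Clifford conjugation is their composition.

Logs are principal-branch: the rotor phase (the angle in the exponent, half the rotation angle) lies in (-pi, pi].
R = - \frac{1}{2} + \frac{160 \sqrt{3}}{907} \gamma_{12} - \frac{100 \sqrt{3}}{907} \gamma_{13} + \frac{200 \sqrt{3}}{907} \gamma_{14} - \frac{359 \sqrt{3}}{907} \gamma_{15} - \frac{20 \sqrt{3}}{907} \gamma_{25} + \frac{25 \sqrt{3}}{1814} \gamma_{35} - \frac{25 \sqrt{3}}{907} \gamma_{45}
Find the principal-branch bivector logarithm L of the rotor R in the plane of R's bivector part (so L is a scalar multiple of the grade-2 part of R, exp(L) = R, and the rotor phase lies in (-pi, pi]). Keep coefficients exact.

The scalar part of R is - \frac{1}{2}, and that scalar determines the rotor phase on the principal branch; recovering the unit plane as bivector-part over sine of the phase gives L = phase * plane.
Concretely: cos(phase) = - \frac{1}{2} gives phase = ±\frac{2 \pi}{3}, and since phase/sin(phase) is even the sign is immaterial: L = (phase/sin(phase)) * <R>_2 = (\frac{4 \sqrt{3} \pi}{9}) * <R>_2.
Answer: \frac{640 \pi}{2721} \gamma_{12} - \frac{400 \pi}{2721} \gamma_{13} + \frac{800 \pi}{2721} \gamma_{14} - \frac{1436 \pi}{2721} \gamma_{15} - \frac{80 \pi}{2721} \gamma_{25} + \frac{50 \pi}{2721} \gamma_{35} - \frac{100 \pi}{2721} \gamma_{45}


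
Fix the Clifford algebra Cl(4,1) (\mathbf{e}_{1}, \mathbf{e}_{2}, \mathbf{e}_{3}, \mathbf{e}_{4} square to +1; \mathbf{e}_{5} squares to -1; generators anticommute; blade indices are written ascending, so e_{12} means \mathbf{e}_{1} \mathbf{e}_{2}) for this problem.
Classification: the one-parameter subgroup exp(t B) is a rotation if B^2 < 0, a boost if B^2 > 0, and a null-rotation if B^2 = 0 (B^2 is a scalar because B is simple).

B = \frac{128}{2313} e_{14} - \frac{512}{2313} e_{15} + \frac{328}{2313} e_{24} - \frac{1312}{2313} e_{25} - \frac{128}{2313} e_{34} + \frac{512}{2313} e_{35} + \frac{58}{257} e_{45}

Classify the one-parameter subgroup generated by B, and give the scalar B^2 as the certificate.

B^2 term by term: the squares give (\frac{128}{2313})^2*(e_{14})^2 + (-\frac{512}{2313})^2*(e_{15})^2 + (\frac{328}{2313})^2*(e_{24})^2 + (-\frac{1312}{2313})^2*(e_{25})^2 + (-\frac{128}{2313})^2*(e_{34})^2 + (\frac{512}{2313})^2*(e_{35})^2 + (\frac{58}{257})^2*(e_{45})^2 = \frac{16384}{5349969}*(-1) + \frac{262144}{5349969}*(+1) + \frac{107584}{5349969}*(-1) + \frac{1721344}{5349969}*(+1) + \frac{16384}{5349969}*(-1) + \frac{262144}{5349969}*(+1) + \frac{3364}{66049}*(+1) = \frac{4}{9} (each basis 2-blade squares to minus the product of its generators' squares); cross terms between blades sharing an index anticommute and cancel; the commuting (index-disjoint) pairs give grade-4 terms 2*c*c'*(blade product), which cancel blade by blade — e_{1245}: \frac{335872}{5349969} - \frac{335872}{5349969} = 0; e_{1345}: -\frac{131072}{5349969} + \frac{131072}{5349969} = 0; e_{2345}: -\frac{335872}{5349969} + \frac{335872}{5349969} = 0 — confirming B is simple. So B^2 = \frac{4}{9}.
Answer: boost, certificate B^2 = \frac{4}{9}. One invariant decides it: the square \frac{4}{9} survives every conjugation, and its sign is exactly the classification.


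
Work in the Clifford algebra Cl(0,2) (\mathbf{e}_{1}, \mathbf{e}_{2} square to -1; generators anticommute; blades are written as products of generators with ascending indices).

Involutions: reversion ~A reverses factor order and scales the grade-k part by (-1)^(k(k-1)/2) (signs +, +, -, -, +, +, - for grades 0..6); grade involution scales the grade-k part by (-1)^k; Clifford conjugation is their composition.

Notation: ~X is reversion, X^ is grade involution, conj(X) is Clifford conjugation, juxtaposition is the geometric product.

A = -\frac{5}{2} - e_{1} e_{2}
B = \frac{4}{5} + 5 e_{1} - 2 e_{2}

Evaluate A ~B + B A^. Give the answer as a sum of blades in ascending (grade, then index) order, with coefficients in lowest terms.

first term: -2 - \frac{29}{2} e_{1} - \frac{4}{5} e_{1} e_{2}
second term: -2 - \frac{21}{2} e_{1} + 10 e_{2} - \frac{4}{5} e_{1} e_{2}
Answer: -4 - 25 e_{1} + 10 e_{2} - \frac{8}{5} e_{1} e_{2}


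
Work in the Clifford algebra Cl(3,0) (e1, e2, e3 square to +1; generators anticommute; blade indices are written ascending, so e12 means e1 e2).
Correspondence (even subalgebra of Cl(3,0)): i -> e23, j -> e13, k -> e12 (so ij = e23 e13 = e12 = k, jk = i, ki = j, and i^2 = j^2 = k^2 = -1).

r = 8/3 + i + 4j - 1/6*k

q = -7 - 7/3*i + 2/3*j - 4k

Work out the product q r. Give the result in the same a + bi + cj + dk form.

In blades: q = -7 - 4*e12 + 2/3*e13 - 7/3*e23, r = 8/3 - 1/6*e12 + 4*e13 + e23.
Distribute q over r term by term (generator squares from the signature, products reordered to ascending indices): (-7)*r = -56/3 + 7/6*e12 - 28*e13 - 7*e23; (-4*e12)*r = -2/3 - 32/3*e12 - 4*e13 + 16*e23; (2/3*e13)*r = -8/3 - 2/3*e12 + 16/9*e13 - 1/9*e23; (-7/3*e23)*r = 7/3 - 28/3*e12 - 7/18*e13 - 56/9*e23.
Sum: -59/3 - 39/2*e12 - 551/18*e13 + 8/3*e23; translating back through the correspondence:
Answer: -59/3 + 8/3*i - 551/18*j - 39/2*k
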